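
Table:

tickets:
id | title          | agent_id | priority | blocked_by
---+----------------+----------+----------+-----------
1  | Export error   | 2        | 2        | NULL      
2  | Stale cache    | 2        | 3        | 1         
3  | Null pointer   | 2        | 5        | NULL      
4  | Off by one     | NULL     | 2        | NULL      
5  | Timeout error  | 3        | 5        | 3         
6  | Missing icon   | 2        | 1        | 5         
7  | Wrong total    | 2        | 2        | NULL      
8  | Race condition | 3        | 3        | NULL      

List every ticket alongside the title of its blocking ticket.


This is a self-join: tickets is joined to a second copy of itself, matching each row's blocked_by to another row's id. Use LEFT JOIN so rows with blocked_by=NULL are kept.
  - ticket 1 (Export error): blocked_by=NULL -> NULL
  - ticket 2 (Stale cache): blocked_by=1 -> Export error
  - ticket 3 (Null pointer): blocked_by=NULL -> NULL
  - ticket 4 (Off by one): blocked_by=NULL -> NULL
  - ticket 5 (Timeout error): blocked_by=3 -> Null pointer
  - ticket 6 (Missing icon): blocked_by=5 -> Timeout error
  - ticket 7 (Wrong total): blocked_by=NULL -> NULL
  - ticket 8 (Race condition): blocked_by=NULL -> NULL

SQL:
SELECT a.title AS item, b.title AS blocked_by
FROM tickets a
LEFT JOIN tickets b ON a.blocked_by = b.id

Result:
item           | blocked_by   
---------------+--------------
Export error   | NULL         
Stale cache    | Export error 
Null pointer   | NULL         
Off by one     | NULL         
Timeout error  | Null pointer 
Missing icon   | Timeout error
Wrong total    | NULL         
Race condition | NULL         


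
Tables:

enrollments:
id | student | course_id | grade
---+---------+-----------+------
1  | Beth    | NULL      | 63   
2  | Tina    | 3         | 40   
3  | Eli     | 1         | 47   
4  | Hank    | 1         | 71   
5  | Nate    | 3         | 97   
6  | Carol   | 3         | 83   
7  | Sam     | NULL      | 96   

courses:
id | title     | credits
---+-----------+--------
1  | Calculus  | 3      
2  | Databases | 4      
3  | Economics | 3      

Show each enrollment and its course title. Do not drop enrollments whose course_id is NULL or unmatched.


LEFT JOIN keeps every row from enrollments (the left table); where course_id has no match in courses, the course columns become NULL. Walk through each enrollment:
  - enrollment 1 (Beth): course_id=NULL, no match -> kept with NULL
  - enrollment 2 (Tina): course_id=3 -> matches Economics
  - enrollment 3 (Eli): course_id=1 -> matches Calculus
  - enrollment 4 (Hank): course_id=1 -> matches Calculus
  - enrollment 5 (Nate): course_id=3 -> matches Economics
  - enrollment 6 (Carol): course_id=3 -> matches Economics
  - enrollment 7 (Sam): course_id=NULL, no match -> kept with NULL
All 7 rows appear; 2 have NULL course.

SQL:
SELECT a.student, b.title AS course
FROM enrollments a
LEFT JOIN courses b ON a.course_id = b.id

Result:
student | course   
--------+----------
Beth    | NULL     
Tina    | Economics
Eli     | Calculus 
Hank    | Calculus 
Nate    | Economics
Carol   | Economics
Sam     | NULL     


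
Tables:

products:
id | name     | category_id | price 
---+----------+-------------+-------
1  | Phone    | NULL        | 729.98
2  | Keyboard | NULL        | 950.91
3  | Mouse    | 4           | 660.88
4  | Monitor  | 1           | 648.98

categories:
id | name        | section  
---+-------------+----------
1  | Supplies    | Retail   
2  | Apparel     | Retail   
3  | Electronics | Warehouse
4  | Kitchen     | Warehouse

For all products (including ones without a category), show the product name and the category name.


LEFT JOIN keeps every row from products (the left table); where category_id has no match in categories, the category columns become NULL. Walk through each product:
  - product 1 (Phone): category_id=NULL, no match -> kept with NULL
  - product 2 (Keyboard): category_id=NULL, no match -> kept with NULL
  - product 3 (Mouse): category_id=4 -> matches Kitchen
  - product 4 (Monitor): category_id=1 -> matches Supplies
All 4 rows appear; 2 have NULL category.

SQL:
SELECT a.name, b.name AS category
FROM products a
LEFT JOIN categories b ON a.category_id = b.id

Result:
name     | category
---------+---------
Phone    | NULL    
Keyboard | NULL    
Mouse    | Kitchen 
Monitor  | Supplies


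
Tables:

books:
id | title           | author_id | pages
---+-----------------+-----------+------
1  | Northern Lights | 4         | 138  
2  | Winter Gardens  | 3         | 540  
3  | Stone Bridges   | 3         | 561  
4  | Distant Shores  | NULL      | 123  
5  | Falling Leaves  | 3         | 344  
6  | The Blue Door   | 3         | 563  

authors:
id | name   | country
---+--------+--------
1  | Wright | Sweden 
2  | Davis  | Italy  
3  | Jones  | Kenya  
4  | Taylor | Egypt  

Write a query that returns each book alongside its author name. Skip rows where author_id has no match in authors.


INNER JOIN keeps only books rows whose author_id matches an id in authors. Walk through each book:
  - book 1 (Northern Lights): author_id=4 -> matches Taylor
  - book 2 (Winter Gardens): author_id=3 -> matches Jones
  - book 3 (Stone Bridges): author_id=3 -> matches Jones
  - book 4 (Distant Shores): author_id=NULL, no match -> dropped
  - book 5 (Falling Leaves): author_id=3 -> matches Jones
  - book 6 (The Blue Door): author_id=3 -> matches Jones
So 1 of 6 rows is dropped.

SQL:
SELECT a.title, b.name AS author
FROM books a
INNER JOIN authors b ON a.author_id = b.id

Result:
title           | author
----------------+-------
Northern Lights | Taylor
Winter Gardens  | Jones 
Stone Bridges   | Jones 
Falling Leaves  | Jones 
The Blue Door   | Jones 


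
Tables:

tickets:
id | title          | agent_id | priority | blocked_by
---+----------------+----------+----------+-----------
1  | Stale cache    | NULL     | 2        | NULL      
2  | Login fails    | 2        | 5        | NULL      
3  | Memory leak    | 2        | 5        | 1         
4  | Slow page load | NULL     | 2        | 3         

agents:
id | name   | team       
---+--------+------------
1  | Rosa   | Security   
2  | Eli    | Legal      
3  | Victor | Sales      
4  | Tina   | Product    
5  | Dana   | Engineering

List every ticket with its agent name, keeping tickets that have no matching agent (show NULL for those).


LEFT JOIN keeps every row from tickets (the left table); where agent_id has no match in agents, the agent columns become NULL. Walk through each ticket:
  - ticket 1 (Stale cache): agent_id=NULL, no match -> kept with NULL
  - ticket 2 (Login fails): agent_id=2 -> matches Eli
  - ticket 3 (Memory leak): agent_id=2 -> matches Eli
  - ticket 4 (Slow page load): agent_id=NULL, no match -> kept with NULL
All 4 rows appear; 2 have NULL agent.

SQL:
SELECT a.title, b.name AS agent
FROM tickets a
LEFT JOIN agents b ON a.agent_id = b.id

Result:
title          | agent
---------------+------
Stale cache    | NULL 
Login fails    | Eli  
Memory leak    | Eli  
Slow page load | NULL 


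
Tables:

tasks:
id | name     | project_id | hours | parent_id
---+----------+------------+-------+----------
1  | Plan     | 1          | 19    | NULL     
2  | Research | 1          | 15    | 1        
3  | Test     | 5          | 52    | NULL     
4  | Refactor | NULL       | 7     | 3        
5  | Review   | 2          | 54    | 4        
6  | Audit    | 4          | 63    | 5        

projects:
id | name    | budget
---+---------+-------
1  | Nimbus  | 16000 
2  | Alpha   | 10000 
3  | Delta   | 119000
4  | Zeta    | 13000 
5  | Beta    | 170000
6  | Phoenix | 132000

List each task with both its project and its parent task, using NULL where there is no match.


Two LEFT JOINs from the same base table tasks: one to projects via project_id, one to tasks itself via parent_id. Both are LEFT so every task is preserved.
Match against projects:
  - task 1 (Plan): project_id=1 -> matches Nimbus
  - task 2 (Research): project_id=1 -> matches Nimbus
  - task 3 (Test): project_id=5 -> matches Beta
  - task 4 (Refactor): project_id=NULL, no match -> kept with NULL
  - task 5 (Review): project_id=2 -> matches Alpha
  - task 6 (Audit): project_id=4 -> matches Zeta
Match against tasks (self):
  - task 1 (Plan): parent_id=NULL -> NULL
  - task 2 (Research): parent_id=1 -> Plan
  - task 3 (Test): parent_id=NULL -> NULL
  - task 4 (Refactor): parent_id=3 -> Test
  - task 5 (Review): parent_id=4 -> Refactor
  - task 6 (Audit): parent_id=5 -> Review

SQL:
SELECT a.name, b.name AS project, c.name AS parent
FROM tasks a
LEFT JOIN projects b ON a.project_id = b.id
LEFT JOIN tasks c ON a.parent_id = c.id

Result:
name     | project | parent  
---------+---------+---------
Plan     | Nimbus  | NULL    
Research | Nimbus  | Plan    
Test     | Beta    | NULL    
Refactor | NULL    | Test    
Review   | Alpha   | Refactor
Audit    | Zeta    | Review  


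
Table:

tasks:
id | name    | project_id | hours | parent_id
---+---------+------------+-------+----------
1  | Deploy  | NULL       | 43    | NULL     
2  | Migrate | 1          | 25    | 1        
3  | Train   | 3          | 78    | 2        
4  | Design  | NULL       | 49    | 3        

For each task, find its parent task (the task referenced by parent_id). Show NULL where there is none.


This is a self-join: tasks is joined to a second copy of itself, matching each row's parent_id to another row's id. Use LEFT JOIN so rows with parent_id=NULL are kept.
  - task 1 (Deploy): parent_id=NULL -> NULL
  - task 2 (Migrate): parent_id=1 -> Deploy
  - task 3 (Train): parent_id=2 -> Migrate
  - task 4 (Design): parent_id=3 -> Train

SQL:
SELECT a.name AS item, b.name AS parent
FROM tasks a
LEFT JOIN tasks b ON a.parent_id = b.id

Result:
item    | parent 
--------+--------
Deploy  | NULL   
Migrate | Deploy 
Train   | Migrate
Design  | Train  


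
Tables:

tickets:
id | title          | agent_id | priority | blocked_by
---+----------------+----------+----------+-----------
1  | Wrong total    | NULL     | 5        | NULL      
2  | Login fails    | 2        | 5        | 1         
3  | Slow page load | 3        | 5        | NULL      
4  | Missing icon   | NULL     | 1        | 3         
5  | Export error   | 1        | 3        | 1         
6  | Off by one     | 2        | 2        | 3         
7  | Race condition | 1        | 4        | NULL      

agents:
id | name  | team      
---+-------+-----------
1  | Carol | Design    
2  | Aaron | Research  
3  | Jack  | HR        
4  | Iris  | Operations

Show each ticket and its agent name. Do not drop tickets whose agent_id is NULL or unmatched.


LEFT JOIN keeps every row from tickets (the left table); where agent_id has no match in agents, the agent columns become NULL. Walk through each ticket:
  - ticket 1 (Wrong total): agent_id=NULL, no match -> kept with NULL
  - ticket 2 (Login fails): agent_id=2 -> matches Aaron
  - ticket 3 (Slow page load): agent_id=3 -> matches Jack
  - ticket 4 (Missing icon): agent_id=NULL, no match -> kept with NULL
  - ticket 5 (Export error): agent_id=1 -> matches Carol
  - ticket 6 (Off by one): agent_id=2 -> matches Aaron
  - ticket 7 (Race condition): agent_id=1 -> matches Carol
All 7 rows appear; 2 have NULL agent.

SQL:
SELECT a.title, b.name AS agent
FROM tickets a
LEFT JOIN agents b ON a.agent_id = b.id

Result:
title          | agent
---------------+------
Wrong total    | NULL 
Login fails    | Aaron
Slow page load | Jack 
Missing icon   | NULL 
Export error   | Carol
Off by one     | Aaron
Race condition | Carol


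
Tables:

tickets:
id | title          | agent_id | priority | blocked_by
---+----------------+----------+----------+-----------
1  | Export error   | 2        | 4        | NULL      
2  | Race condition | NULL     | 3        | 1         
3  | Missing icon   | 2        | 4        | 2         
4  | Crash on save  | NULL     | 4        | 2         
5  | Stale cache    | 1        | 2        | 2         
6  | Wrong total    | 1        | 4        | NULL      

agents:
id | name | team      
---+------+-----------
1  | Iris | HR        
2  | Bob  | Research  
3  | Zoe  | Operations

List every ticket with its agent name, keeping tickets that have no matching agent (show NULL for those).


LEFT JOIN keeps every row from tickets (the left table); where agent_id has no match in agents, the agent columns become NULL. Walk through each ticket:
  - ticket 1 (Export error): agent_id=2 -> matches Bob
  - ticket 2 (Race condition): agent_id=NULL, no match -> kept with NULL
  - ticket 3 (Missing icon): agent_id=2 -> matches Bob
  - ticket 4 (Crash on save): agent_id=NULL, no match -> kept with NULL
  - ticket 5 (Stale cache): agent_id=1 -> matches Iris
  - ticket 6 (Wrong total): agent_id=1 -> matches Iris
All 6 rows appear; 2 have NULL agent.

SQL:
SELECT a.title, b.name AS agent
FROM tickets a
LEFT JOIN agents b ON a.agent_id = b.id

Result:
title          | agent
---------------+------
Export error   | Bob  
Race condition | NULL 
Missing icon   | Bob  
Crash on save  | NULL 
Stale cache    | Iris 
Wrong total    | Iris 


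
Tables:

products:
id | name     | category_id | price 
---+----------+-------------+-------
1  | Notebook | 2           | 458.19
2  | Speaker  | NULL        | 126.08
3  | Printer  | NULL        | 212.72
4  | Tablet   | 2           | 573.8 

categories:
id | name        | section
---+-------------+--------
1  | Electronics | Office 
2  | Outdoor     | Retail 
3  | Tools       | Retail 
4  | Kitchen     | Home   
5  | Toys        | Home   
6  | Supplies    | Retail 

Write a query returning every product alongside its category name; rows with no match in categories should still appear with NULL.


LEFT JOIN keeps every row from products (the left table); where category_id has no match in categories, the category columns become NULL. Walk through each product:
  - product 1 (Notebook): category_id=2 -> matches Outdoor
  - product 2 (Speaker): category_id=NULL, no match -> kept with NULL
  - product 3 (Printer): category_id=NULL, no match -> kept with NULL
  - product 4 (Tablet): category_id=2 -> matches Outdoor
All 4 rows appear; 2 have NULL category.

SQL:
SELECT a.name, b.name AS category
FROM products a
LEFT JOIN categories b ON a.category_id = b.id

Result:
name     | category
---------+---------
Notebook | Outdoor 
Speaker  | NULL    
Printer  | NULL    
Tablet   | Outdoor 


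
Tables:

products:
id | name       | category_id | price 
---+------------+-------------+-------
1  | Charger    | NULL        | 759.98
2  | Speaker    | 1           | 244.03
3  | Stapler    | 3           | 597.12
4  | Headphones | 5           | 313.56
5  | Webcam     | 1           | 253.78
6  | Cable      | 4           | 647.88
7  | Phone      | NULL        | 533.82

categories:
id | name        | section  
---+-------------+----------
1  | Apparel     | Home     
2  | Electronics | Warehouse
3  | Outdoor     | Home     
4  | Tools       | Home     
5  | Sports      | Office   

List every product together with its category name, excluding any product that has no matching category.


INNER JOIN keeps only products rows whose category_id matches an id in categories. Walk through each product:
  - product 1 (Charger): category_id=NULL, no match -> dropped
  - product 2 (Speaker): category_id=1 -> matches Apparel
  - product 3 (Stapler): category_id=3 -> matches Outdoor
  - product 4 (Headphones): category_id=5 -> matches Sports
  - product 5 (Webcam): category_id=1 -> matches Apparel
  - product 6 (Cable): category_id=4 -> matches Tools
  - product 7 (Phone): category_id=NULL, no match -> dropped
So 2 of 7 rows are dropped.

SQL:
SELECT a.name, b.name AS category
FROM products a
INNER JOIN categories b ON a.category_id = b.id

Result:
name       | category
-----------+---------
Speaker    | Apparel 
Stapler    | Outdoor 
Headphones | Sports  
Webcam     | Apparel 
Cable      | Tools   


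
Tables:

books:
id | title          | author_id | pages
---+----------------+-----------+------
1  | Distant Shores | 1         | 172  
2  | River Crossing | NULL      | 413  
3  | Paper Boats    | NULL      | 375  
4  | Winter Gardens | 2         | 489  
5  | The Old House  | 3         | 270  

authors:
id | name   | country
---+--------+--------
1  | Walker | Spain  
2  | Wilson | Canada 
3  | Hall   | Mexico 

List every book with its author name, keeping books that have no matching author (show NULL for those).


LEFT JOIN keeps every row from books (the left table); where author_id has no match in authors, the author columns become NULL. Walk through each book:
  - book 1 (Distant Shores): author_id=1 -> matches Walker
  - book 2 (River Crossing): author_id=NULL, no match -> kept with NULL
  - book 3 (Paper Boats): author_id=NULL, no match -> kept with NULL
  - book 4 (Winter Gardens): author_id=2 -> matches Wilson
  - book 5 (The Old House): author_id=3 -> matches Hall
All 5 rows appear; 2 have NULL author.

SQL:
SELECT a.title, b.name AS author
FROM books a
LEFT JOIN authors b ON a.author_id = b.id

Result:
title          | author
---------------+-------
Distant Shores | Walker
River Crossing | NULL  
Paper Boats    | NULL  
Winter Gardens | Wilson
The Old House  | Hall  


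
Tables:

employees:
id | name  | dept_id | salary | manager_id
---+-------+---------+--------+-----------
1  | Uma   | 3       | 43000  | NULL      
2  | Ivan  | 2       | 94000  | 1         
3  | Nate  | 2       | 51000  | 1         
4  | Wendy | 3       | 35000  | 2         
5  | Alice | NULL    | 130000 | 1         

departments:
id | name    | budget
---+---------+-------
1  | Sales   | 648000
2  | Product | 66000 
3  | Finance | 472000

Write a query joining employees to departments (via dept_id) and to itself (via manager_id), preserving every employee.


Two LEFT JOINs from the same base table employees: one to departments via dept_id, one to employees itself via manager_id. Both are LEFT so every employee is preserved.
Match against departments:
  - employee 1 (Uma): dept_id=3 -> matches Finance
  - employee 2 (Ivan): dept_id=2 -> matches Product
  - employee 3 (Nate): dept_id=2 -> matches Product
  - employee 4 (Wendy): dept_id=3 -> matches Finance
  - employee 5 (Alice): dept_id=NULL, no match -> kept with NULL
Match against employees (self):
  - employee 1 (Uma): manager_id=NULL -> NULL
  - employee 2 (Ivan): manager_id=1 -> Uma
  - employee 3 (Nate): manager_id=1 -> Uma
  - employee 4 (Wendy): manager_id=2 -> Ivan
  - employee 5 (Alice): manager_id=1 -> Uma

SQL:
SELECT a.name, b.name AS department, c.name AS manager
FROM employees a
LEFT JOIN departments b ON a.dept_id = b.id
LEFT JOIN employees c ON a.manager_id = c.id

Result:
name  | department | manager
------+------------+--------
Uma   | Finance    | NULL   
Ivan  | Product    | Uma    
Nate  | Product    | Uma    
Wendy | Finance    | Ivan   
Alice | NULL       | Uma    


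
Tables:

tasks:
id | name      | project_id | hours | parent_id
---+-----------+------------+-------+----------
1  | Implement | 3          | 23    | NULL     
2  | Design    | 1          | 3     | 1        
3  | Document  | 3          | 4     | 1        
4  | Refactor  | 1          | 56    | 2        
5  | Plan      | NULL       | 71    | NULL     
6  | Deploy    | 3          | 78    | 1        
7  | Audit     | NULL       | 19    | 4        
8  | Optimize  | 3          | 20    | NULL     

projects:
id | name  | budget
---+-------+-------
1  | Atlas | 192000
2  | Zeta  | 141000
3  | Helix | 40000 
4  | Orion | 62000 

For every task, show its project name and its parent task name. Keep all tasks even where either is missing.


Two LEFT JOINs from the same base table tasks: one to projects via project_id, one to tasks itself via parent_id. Both are LEFT so every task is preserved.
Match against projects:
  - task 1 (Implement): project_id=3 -> matches Helix
  - task 2 (Design): project_id=1 -> matches Atlas
  - task 3 (Document): project_id=3 -> matches Helix
  - task 4 (Refactor): project_id=1 -> matches Atlas
  - task 5 (Plan): project_id=NULL, no match -> kept with NULL
  - task 6 (Deploy): project_id=3 -> matches Helix
  - task 7 (Audit): project_id=NULL, no match -> kept with NULL
  - task 8 (Optimize): project_id=3 -> matches Helix
Match against tasks (self):
  - task 1 (Implement): parent_id=NULL -> NULL
  - task 2 (Design): parent_id=1 -> Implement
  - task 3 (Document): parent_id=1 -> Implement
  - task 4 (Refactor): parent_id=2 -> Design
  - task 5 (Plan): parent_id=NULL -> NULL
  - task 6 (Deploy): parent_id=1 -> Implement
  - task 7 (Audit): parent_id=4 -> Refactor
  - task 8 (Optimize): parent_id=NULL -> NULL

SQL:
SELECT a.name, b.name AS project, c.name AS parent
FROM tasks a
LEFT JOIN projects b ON a.project_id = b.id
LEFT JOIN tasks c ON a.parent_id = c.id

Result:
name      | project | parent   
----------+---------+----------
Implement | Helix   | NULL     
Design    | Atlas   | Implement
Document  | Helix   | Implement
Refactor  | Atlas   | Design   
Plan      | NULL    | NULL     
Deploy    | Helix   | Implement
Audit     | NULL    | Refactor 
Optimize  | Helix   | NULL     


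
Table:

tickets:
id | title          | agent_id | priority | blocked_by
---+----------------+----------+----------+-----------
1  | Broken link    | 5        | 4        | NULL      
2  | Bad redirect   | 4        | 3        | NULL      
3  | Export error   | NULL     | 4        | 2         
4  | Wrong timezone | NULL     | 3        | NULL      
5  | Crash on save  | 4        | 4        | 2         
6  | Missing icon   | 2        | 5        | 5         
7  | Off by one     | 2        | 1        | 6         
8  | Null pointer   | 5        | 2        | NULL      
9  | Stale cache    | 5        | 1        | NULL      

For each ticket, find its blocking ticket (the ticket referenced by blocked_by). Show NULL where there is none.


This is a self-join: tickets is joined to a second copy of itself, matching each row's blocked_by to another row's id. Use LEFT JOIN so rows with blocked_by=NULL are kept.
  - ticket 1 (Broken link): blocked_by=NULL -> NULL
  - ticket 2 (Bad redirect): blocked_by=NULL -> NULL
  - ticket 3 (Export error): blocked_by=2 -> Bad redirect
  - ticket 4 (Wrong timezone): blocked_by=NULL -> NULL
  - ticket 5 (Crash on save): blocked_by=2 -> Bad redirect
  - ticket 6 (Missing icon): blocked_by=5 -> Crash on save
  - ticket 7 (Off by one): blocked_by=6 -> Missing icon
  - ticket 8 (Null pointer): blocked_by=NULL -> NULL
  - ticket 9 (Stale cache): blocked_by=NULL -> NULL

SQL:
SELECT a.title AS item, b.title AS blocked_by
FROM tickets a
LEFT JOIN tickets b ON a.blocked_by = b.id

Result:
item           | blocked_by   
---------------+--------------
Broken link    | NULL         
Bad redirect   | NULL         
Export error   | Bad redirect 
Wrong timezone | NULL         
Crash on save  | Bad redirect 
Missing icon   | Crash on save
Off by one     | Missing icon 
Null pointer   | NULL         
Stale cache    | NULL         


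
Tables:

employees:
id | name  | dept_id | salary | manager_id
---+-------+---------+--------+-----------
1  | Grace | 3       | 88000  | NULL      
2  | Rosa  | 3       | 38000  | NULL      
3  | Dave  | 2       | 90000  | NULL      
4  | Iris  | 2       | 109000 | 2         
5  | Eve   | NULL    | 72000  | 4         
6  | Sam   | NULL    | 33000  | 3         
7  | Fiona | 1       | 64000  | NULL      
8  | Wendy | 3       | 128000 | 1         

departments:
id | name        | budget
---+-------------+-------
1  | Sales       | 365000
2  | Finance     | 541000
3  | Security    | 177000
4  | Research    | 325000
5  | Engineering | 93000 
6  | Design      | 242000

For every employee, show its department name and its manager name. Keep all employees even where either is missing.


Two LEFT JOINs from the same base table employees: one to departments via dept_id, one to employees itself via manager_id. Both are LEFT so every employee is preserved.
Match against departments:
  - employee 1 (Grace): dept_id=3 -> matches Security
  - employee 2 (Rosa): dept_id=3 -> matches Security
  - employee 3 (Dave): dept_id=2 -> matches Finance
  - employee 4 (Iris): dept_id=2 -> matches Finance
  - employee 5 (Eve): dept_id=NULL, no match -> kept with NULL
  - employee 6 (Sam): dept_id=NULL, no match -> kept with NULL
  - employee 7 (Fiona): dept_id=1 -> matches Sales
  - employee 8 (Wendy): dept_id=3 -> matches Security
Match against employees (self):
  - employee 1 (Grace): manager_id=NULL -> NULL
  - employee 2 (Rosa): manager_id=NULL -> NULL
  - employee 3 (Dave): manager_id=NULL -> NULL
  - employee 4 (Iris): manager_id=2 -> Rosa
  - employee 5 (Eve): manager_id=4 -> Iris
  - employee 6 (Sam): manager_id=3 -> Dave
  - employee 7 (Fiona): manager_id=NULL -> NULL
  - employee 8 (Wendy): manager_id=1 -> Grace

SQL:
SELECT a.name, b.name AS department, c.name AS manager
FROM employees a
LEFT JOIN departments b ON a.dept_id = b.id
LEFT JOIN employees c ON a.manager_id = c.id

Result:
name  | department | manager
------+------------+--------
Grace | Security   | NULL   
Rosa  | Security   | NULL   
Dave  | Finance    | NULL   
Iris  | Finance    | Rosa   
Eve   | NULL       | Iris   
Sam   | NULL       | Dave   
Fiona | Sales      | NULL   
Wendy | Security   | Grace  


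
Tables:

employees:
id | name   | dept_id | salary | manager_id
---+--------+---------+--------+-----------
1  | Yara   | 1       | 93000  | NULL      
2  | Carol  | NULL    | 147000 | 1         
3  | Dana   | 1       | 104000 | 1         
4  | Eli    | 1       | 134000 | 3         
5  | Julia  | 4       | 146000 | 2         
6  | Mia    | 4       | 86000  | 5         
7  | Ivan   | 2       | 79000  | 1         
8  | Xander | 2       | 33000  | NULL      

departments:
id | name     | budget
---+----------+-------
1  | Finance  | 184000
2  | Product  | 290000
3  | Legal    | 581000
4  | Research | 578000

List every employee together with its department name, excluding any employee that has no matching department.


INNER JOIN keeps only employees rows whose dept_id matches an id in departments. Walk through each employee:
  - employee 1 (Yara): dept_id=1 -> matches Finance
  - employee 2 (Carol): dept_id=NULL, no match -> dropped
  - employee 3 (Dana): dept_id=1 -> matches Finance
  - employee 4 (Eli): dept_id=1 -> matches Finance
  - employee 5 (Julia): dept_id=4 -> matches Research
  - employee 6 (Mia): dept_id=4 -> matches Research
  - employee 7 (Ivan): dept_id=2 -> matches Product
  - employee 8 (Xander): dept_id=2 -> matches Product
So 1 of 8 rows is dropped.

SQL:
SELECT a.name, b.name AS department
FROM employees a
INNER JOIN departments b ON a.dept_id = b.id

Result:
name   | department
-------+-----------
Yara   | Finance   
Dana   | Finance   
Eli    | Finance   
Julia  | Research  
Mia    | Research  
Ivan   | Product   
Xander | Product   


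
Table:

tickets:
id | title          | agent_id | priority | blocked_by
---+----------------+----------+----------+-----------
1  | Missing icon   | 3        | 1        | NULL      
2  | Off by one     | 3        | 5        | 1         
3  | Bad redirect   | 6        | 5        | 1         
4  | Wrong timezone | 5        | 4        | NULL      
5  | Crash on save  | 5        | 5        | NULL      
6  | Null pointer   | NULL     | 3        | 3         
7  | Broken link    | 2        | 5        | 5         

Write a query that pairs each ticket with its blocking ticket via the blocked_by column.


This is a self-join: tickets is joined to a second copy of itself, matching each row's blocked_by to another row's id. Use LEFT JOIN so rows with blocked_by=NULL are kept.
  - ticket 1 (Missing icon): blocked_by=NULL -> NULL
  - ticket 2 (Off by one): blocked_by=1 -> Missing icon
  - ticket 3 (Bad redirect): blocked_by=1 -> Missing icon
  - ticket 4 (Wrong timezone): blocked_by=NULL -> NULL
  - ticket 5 (Crash on save): blocked_by=NULL -> NULL
  - ticket 6 (Null pointer): blocked_by=3 -> Bad redirect
  - ticket 7 (Broken link): blocked_by=5 -> Crash on save

SQL:
SELECT a.title AS item, b.title AS blocked_by
FROM tickets a
LEFT JOIN tickets b ON a.blocked_by = b.id

Result:
item           | blocked_by   
---------------+--------------
Missing icon   | NULL         
Off by one     | Missing icon 
Bad redirect   | Missing icon 
Wrong timezone | NULL         
Crash on save  | NULL         
Null pointer   | Bad redirect 
Broken link    | Crash on save


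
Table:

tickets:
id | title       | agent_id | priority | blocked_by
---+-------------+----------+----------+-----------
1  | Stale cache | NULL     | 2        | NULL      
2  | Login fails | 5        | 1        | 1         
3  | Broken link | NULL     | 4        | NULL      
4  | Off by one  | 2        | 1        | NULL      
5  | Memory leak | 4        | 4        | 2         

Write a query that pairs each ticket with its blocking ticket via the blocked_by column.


This is a self-join: tickets is joined to a second copy of itself, matching each row's blocked_by to another row's id. Use LEFT JOIN so rows with blocked_by=NULL are kept.
  - ticket 1 (Stale cache): blocked_by=NULL -> NULL
  - ticket 2 (Login fails): blocked_by=1 -> Stale cache
  - ticket 3 (Broken link): blocked_by=NULL -> NULL
  - ticket 4 (Off by one): blocked_by=NULL -> NULL
  - ticket 5 (Memory leak): blocked_by=2 -> Login fails

SQL:
SELECT a.title AS item, b.title AS blocked_by
FROM tickets a
LEFT JOIN tickets b ON a.blocked_by = b.id

Result:
item        | blocked_by 
------------+------------
Stale cache | NULL       
Login fails | Stale cache
Broken link | NULL       
Off by one  | NULL       
Memory leak | Login fails


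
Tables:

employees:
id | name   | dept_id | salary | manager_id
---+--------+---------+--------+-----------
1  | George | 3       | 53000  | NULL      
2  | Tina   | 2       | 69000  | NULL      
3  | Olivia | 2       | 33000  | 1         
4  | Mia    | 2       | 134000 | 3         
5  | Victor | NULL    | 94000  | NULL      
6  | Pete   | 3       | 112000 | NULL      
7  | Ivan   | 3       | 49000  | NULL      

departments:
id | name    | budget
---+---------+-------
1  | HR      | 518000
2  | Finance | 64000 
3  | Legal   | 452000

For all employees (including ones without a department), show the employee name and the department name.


LEFT JOIN keeps every row from employees (the left table); where dept_id has no match in departments, the department columns become NULL. Walk through each employee:
  - employee 1 (George): dept_id=3 -> matches Legal
  - employee 2 (Tina): dept_id=2 -> matches Finance
  - employee 3 (Olivia): dept_id=2 -> matches Finance
  - employee 4 (Mia): dept_id=2 -> matches Finance
  - employee 5 (Victor): dept_id=NULL, no match -> kept with NULL
  - employee 6 (Pete): dept_id=3 -> matches Legal
  - employee 7 (Ivan): dept_id=3 -> matches Legal
All 7 rows appear; 1 has NULL department.

SQL:
SELECT a.name, b.name AS department
FROM employees a
LEFT JOIN departments b ON a.dept_id = b.id

Result:
name   | department
-------+-----------
George | Legal     
Tina   | Finance   
Olivia | Finance   
Mia    | Finance   
Victor | NULL      
Pete   | Legal     
Ivan   | Legal     


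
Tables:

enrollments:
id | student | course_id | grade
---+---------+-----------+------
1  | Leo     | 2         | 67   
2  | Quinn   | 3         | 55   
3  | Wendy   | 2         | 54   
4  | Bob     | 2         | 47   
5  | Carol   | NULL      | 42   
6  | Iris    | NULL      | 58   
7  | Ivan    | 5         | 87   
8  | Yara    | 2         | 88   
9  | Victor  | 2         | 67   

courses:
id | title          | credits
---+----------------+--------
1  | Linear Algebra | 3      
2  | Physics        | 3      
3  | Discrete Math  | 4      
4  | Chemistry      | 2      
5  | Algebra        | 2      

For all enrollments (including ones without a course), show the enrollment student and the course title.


LEFT JOIN keeps every row from enrollments (the left table); where course_id has no match in courses, the course columns become NULL. Walk through each enrollment:
  - enrollment 1 (Leo): course_id=2 -> matches Physics
  - enrollment 2 (Quinn): course_id=3 -> matches Discrete Math
  - enrollment 3 (Wendy): course_id=2 -> matches Physics
  - enrollment 4 (Bob): course_id=2 -> matches Physics
  - enrollment 5 (Carol): course_id=NULL, no match -> kept with NULL
  - enrollment 6 (Iris): course_id=NULL, no match -> kept with NULL
  - enrollment 7 (Ivan): course_id=5 -> matches Algebra
  - enrollment 8 (Yara): course_id=2 -> matches Physics
  - enrollment 9 (Victor): course_id=2 -> matches Physics
All 9 rows appear; 2 have NULL course.

SQL:
SELECT a.student, b.title AS course
FROM enrollments a
LEFT JOIN courses b ON a.course_id = b.id

Result:
student | course       
--------+--------------
Leo     | Physics      
Quinn   | Discrete Math
Wendy   | Physics      
Bob     | Physics      
Carol   | NULL         
Iris    | NULL         
Ivan    | Algebra      
Yara    | Physics      
Victor  | Physics      


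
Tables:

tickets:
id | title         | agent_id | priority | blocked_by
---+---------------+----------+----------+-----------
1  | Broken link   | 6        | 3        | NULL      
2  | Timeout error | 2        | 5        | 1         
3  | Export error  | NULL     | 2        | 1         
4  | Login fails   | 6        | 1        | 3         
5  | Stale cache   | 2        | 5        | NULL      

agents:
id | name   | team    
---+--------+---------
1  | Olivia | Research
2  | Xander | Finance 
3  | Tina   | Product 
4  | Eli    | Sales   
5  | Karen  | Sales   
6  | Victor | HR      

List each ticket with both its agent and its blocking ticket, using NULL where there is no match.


Two LEFT JOINs from the same base table tickets: one to agents via agent_id, one to tickets itself via blocked_by. Both are LEFT so every ticket is preserved.
Match against agents:
  - ticket 1 (Broken link): agent_id=6 -> matches Victor
  - ticket 2 (Timeout error): agent_id=2 -> matches Xander
  - ticket 3 (Export error): agent_id=NULL, no match -> kept with NULL
  - ticket 4 (Login fails): agent_id=6 -> matches Victor
  - ticket 5 (Stale cache): agent_id=2 -> matches Xander
Match against tickets (self):
  - ticket 1 (Broken link): blocked_by=NULL -> NULL
  - ticket 2 (Timeout error): blocked_by=1 -> Broken link
  - ticket 3 (Export error): blocked_by=1 -> Broken link
  - ticket 4 (Login fails): blocked_by=3 -> Export error
  - ticket 5 (Stale cache): blocked_by=NULL -> NULL

SQL:
SELECT a.title, b.name AS agent, c.title AS blocked_by
FROM tickets a
LEFT JOIN agents b ON a.agent_id = b.id
LEFT JOIN tickets c ON a.blocked_by = c.id

Result:
title         | agent  | blocked_by  
--------------+--------+-------------
Broken link   | Victor | NULL        
Timeout error | Xander | Broken link 
Export error  | NULL   | Broken link 
Login fails   | Victor | Export error
Stale cache   | Xander | NULL        


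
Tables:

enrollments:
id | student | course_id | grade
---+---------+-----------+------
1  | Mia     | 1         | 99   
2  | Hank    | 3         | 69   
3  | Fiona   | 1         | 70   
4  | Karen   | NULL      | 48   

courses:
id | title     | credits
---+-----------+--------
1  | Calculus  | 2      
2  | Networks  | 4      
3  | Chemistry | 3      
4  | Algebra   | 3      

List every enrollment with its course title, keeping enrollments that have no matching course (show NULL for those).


LEFT JOIN keeps every row from enrollments (the left table); where course_id has no match in courses, the course columns become NULL. Walk through each enrollment:
  - enrollment 1 (Mia): course_id=1 -> matches Calculus
  - enrollment 2 (Hank): course_id=3 -> matches Chemistry
  - enrollment 3 (Fiona): course_id=1 -> matches Calculus
  - enrollment 4 (Karen): course_id=NULL, no match -> kept with NULL
All 4 rows appear; 1 has NULL course.

SQL:
SELECT a.student, b.title AS course
FROM enrollments a
LEFT JOIN courses b ON a.course_id = b.id

Result:
student | course   
--------+----------
Mia     | Calculus 
Hank    | Chemistry
Fiona   | Calculus 
Karen   | NULL     


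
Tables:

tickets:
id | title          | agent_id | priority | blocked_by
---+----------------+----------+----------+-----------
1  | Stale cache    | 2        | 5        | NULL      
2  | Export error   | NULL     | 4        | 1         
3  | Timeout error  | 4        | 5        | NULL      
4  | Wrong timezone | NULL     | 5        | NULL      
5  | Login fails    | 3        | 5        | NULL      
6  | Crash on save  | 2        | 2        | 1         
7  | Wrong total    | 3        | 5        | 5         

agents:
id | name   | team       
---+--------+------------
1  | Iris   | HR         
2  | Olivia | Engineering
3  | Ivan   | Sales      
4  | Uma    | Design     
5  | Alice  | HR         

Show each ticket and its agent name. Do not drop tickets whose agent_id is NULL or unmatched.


LEFT JOIN keeps every row from tickets (the left table); where agent_id has no match in agents, the agent columns become NULL. Walk through each ticket:
  - ticket 1 (Stale cache): agent_id=2 -> matches Olivia
  - ticket 2 (Export error): agent_id=NULL, no match -> kept with NULL
  - ticket 3 (Timeout error): agent_id=4 -> matches Uma
  - ticket 4 (Wrong timezone): agent_id=NULL, no match -> kept with NULL
  - ticket 5 (Login fails): agent_id=3 -> matches Ivan
  - ticket 6 (Crash on save): agent_id=2 -> matches Olivia
  - ticket 7 (Wrong total): agent_id=3 -> matches Ivan
All 7 rows appear; 2 have NULL agent.

SQL:
SELECT a.title, b.name AS agent
FROM tickets a
LEFT JOIN agents b ON a.agent_id = b.id

Result:
title          | agent 
---------------+-------
Stale cache    | Olivia
Export error   | NULL  
Timeout error  | Uma   
Wrong timezone | NULL  
Login fails    | Ivan  
Crash on save  | Olivia
Wrong total    | Ivan  


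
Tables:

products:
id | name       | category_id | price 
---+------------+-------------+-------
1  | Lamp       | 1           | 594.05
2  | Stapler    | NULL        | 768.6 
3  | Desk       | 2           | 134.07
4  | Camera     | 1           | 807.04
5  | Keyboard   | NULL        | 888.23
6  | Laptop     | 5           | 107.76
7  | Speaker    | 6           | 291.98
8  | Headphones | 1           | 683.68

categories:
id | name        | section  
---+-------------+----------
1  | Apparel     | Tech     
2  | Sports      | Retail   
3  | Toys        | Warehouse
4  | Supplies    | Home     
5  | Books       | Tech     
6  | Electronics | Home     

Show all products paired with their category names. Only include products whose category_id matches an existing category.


INNER JOIN keeps only products rows whose category_id matches an id in categories. Walk through each product:
  - product 1 (Lamp): category_id=1 -> matches Apparel
  - product 2 (Stapler): category_id=NULL, no match -> dropped
  - product 3 (Desk): category_id=2 -> matches Sports
  - product 4 (Camera): category_id=1 -> matches Apparel
  - product 5 (Keyboard): category_id=NULL, no match -> dropped
  - product 6 (Laptop): category_id=5 -> matches Books
  - product 7 (Speaker): category_id=6 -> matches Electronics
  - product 8 (Headphones): category_id=1 -> matches Apparel
So 2 of 8 rows are dropped.

SQL:
SELECT a.name, b.name AS category
FROM products a
INNER JOIN categories b ON a.category_id = b.id

Result:
name       | category   
-----------+------------
Lamp       | Apparel    
Desk       | Sports     
Camera     | Apparel    
Laptop     | Books      
Speaker    | Electronics
Headphones | Apparel    


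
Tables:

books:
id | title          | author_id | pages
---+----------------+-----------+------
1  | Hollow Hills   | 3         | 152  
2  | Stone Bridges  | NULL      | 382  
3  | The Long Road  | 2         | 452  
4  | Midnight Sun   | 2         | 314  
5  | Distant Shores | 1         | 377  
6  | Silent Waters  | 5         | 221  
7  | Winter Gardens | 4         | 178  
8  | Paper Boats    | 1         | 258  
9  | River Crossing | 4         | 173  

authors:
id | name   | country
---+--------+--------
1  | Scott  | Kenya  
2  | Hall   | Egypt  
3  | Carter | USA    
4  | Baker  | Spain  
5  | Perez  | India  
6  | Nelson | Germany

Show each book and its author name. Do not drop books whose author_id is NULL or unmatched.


LEFT JOIN keeps every row from books (the left table); where author_id has no match in authors, the author columns become NULL. Walk through each book:
  - book 1 (Hollow Hills): author_id=3 -> matches Carter
  - book 2 (Stone Bridges): author_id=NULL, no match -> kept with NULL
  - book 3 (The Long Road): author_id=2 -> matches Hall
  - book 4 (Midnight Sun): author_id=2 -> matches Hall
  - book 5 (Distant Shores): author_id=1 -> matches Scott
  - book 6 (Silent Waters): author_id=5 -> matches Perez
  - book 7 (Winter Gardens): author_id=4 -> matches Baker
  - book 8 (Paper Boats): author_id=1 -> matches Scott
  - book 9 (River Crossing): author_id=4 -> matches Baker
All 9 rows appear; 1 has NULL author.

SQL:
SELECT a.title, b.name AS author
FROM books a
LEFT JOIN authors b ON a.author_id = b.id

Result:
title          | author
---------------+-------
Hollow Hills   | Carter
Stone Bridges  | NULL  
The Long Road  | Hall  
Midnight Sun   | Hall  
Distant Shores | Scott 
Silent Waters  | Perez 
Winter Gardens | Baker 
Paper Boats    | Scott 
River Crossing | Baker 
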